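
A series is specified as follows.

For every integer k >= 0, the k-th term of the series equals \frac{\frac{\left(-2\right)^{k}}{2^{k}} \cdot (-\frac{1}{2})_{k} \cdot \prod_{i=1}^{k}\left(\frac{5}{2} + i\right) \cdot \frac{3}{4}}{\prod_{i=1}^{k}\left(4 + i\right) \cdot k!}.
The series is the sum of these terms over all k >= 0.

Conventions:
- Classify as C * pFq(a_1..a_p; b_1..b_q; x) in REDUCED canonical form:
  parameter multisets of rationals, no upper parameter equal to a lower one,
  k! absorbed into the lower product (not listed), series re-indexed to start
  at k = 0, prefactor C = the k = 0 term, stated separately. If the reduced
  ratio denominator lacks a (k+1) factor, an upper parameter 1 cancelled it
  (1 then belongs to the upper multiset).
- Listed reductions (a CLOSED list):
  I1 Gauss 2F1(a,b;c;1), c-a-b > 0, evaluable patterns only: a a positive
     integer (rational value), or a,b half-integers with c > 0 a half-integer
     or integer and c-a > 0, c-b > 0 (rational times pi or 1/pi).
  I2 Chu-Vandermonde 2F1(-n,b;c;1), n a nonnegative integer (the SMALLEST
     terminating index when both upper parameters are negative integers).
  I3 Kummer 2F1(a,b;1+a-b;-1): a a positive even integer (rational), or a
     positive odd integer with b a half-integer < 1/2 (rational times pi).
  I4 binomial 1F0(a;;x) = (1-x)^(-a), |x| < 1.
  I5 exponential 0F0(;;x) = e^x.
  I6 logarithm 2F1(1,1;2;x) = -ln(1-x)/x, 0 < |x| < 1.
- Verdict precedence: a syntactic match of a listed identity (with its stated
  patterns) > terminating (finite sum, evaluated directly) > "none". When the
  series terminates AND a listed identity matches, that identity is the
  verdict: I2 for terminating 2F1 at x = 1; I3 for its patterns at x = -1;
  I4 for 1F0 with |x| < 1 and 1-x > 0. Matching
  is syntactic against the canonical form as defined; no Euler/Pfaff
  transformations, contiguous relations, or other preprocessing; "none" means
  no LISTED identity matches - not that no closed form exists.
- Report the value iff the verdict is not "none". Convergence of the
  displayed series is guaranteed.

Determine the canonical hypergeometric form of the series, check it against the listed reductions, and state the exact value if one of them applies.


Canonical form: C = \frac{3}{4} times 2F1 with upper {-\frac{1}{2}, \frac{7}{2}}, lower {5}, x = -1. Verdict: none (x = -1): each listed identity misses the multisets {-\frac{1}{2}, \frac{7}{2}} ; {5}.

Key observation: t_0 = \frac{3}{4} here, and the two k-th powers (C = 3/4) combine into one argument.
Ratio: r(k) = -1 * (k-\frac{1}{2}) (k+\frac{7}{2}) / [(k+5) (k+1)] - rational; roots negated = parameters, x = -1, C = \frac{3}{4}.


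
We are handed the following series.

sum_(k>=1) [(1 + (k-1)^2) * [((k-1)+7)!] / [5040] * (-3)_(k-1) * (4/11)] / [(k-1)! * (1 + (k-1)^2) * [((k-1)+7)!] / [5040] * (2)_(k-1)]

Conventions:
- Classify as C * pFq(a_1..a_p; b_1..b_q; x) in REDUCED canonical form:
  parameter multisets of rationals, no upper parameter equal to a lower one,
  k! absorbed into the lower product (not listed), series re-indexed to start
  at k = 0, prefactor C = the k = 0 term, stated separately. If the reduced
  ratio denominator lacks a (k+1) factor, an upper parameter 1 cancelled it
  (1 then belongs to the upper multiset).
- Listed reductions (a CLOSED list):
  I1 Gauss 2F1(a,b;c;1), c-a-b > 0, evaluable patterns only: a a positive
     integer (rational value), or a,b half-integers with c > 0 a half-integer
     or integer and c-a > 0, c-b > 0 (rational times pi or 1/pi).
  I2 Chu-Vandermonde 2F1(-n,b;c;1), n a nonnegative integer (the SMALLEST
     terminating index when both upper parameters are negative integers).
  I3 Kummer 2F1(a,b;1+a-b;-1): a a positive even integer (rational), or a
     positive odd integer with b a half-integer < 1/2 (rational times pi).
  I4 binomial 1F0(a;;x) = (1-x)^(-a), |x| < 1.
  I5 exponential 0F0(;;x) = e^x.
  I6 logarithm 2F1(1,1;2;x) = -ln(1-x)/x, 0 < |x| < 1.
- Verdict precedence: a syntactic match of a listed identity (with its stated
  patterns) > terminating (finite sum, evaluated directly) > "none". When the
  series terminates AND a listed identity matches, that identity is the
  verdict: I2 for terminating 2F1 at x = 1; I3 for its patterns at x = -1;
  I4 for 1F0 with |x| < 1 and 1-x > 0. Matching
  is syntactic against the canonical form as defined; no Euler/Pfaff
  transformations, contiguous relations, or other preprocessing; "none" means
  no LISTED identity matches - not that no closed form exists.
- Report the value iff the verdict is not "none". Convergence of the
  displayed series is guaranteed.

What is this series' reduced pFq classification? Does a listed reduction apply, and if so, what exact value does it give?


At argument 1: a 1F1 with upper {-3}, lower {2}, scaled by C = 4/11. Verdict: terminating (-3 upstairs). 4 nonzero terms in all; added directly. Its exact value is -1/66.

Key observation: from the first term 4/11: the factor k^2 + 1 cancels (top and bottom), leaving prefactor 4/11.
Adjacent-term ratio: r(k) = 1 * (k-3) / [(k+2) (k+1)] ; factor over Q: parameters, x = 1, and C = 4/11.


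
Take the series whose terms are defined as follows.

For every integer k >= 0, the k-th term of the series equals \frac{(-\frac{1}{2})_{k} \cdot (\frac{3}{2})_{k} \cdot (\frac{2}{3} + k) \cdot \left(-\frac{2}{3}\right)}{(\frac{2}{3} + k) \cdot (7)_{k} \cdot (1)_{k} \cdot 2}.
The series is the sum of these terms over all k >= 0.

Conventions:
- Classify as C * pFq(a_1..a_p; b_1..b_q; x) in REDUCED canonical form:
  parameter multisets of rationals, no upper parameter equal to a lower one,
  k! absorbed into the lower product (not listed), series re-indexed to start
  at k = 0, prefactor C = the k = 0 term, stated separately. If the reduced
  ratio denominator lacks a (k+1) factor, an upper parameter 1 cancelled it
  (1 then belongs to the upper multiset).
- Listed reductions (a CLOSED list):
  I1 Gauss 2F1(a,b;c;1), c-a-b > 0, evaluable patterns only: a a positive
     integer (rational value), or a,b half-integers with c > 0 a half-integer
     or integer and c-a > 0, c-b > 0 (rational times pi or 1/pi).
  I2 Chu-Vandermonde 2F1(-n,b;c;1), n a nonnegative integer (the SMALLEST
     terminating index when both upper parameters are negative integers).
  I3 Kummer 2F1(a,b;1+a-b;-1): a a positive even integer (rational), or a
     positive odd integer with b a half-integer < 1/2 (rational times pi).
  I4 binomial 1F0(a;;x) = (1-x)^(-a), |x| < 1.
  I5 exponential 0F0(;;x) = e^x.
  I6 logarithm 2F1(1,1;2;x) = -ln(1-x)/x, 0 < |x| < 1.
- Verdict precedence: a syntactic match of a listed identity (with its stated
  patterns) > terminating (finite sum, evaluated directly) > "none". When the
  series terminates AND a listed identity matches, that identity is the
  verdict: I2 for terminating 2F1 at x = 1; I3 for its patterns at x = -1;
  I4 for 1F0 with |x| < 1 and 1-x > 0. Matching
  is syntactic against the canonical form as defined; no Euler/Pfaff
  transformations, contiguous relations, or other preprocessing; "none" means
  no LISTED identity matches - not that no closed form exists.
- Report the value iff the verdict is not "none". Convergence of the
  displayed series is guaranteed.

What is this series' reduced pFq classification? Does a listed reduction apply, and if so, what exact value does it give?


Reduced: x = 1, 2F1, upper = {-\frac{1}{2}, \frac{3}{2}}, lower = {7}, C = -\frac{1}{3}. Verdict (x = 1): the half-integer Gauss pattern (I1) applies (x = 1; upper {-\frac{1}{2}, \frac{3}{2}} half-integers, c = 7 in the evaluable pattern). Exact value: \left(-\frac{524288}{567567}\right) / \pi.

First insight: x = 1 and (1)_k (C = -1/3) is k! itself.
Consecutive-term ratio: r(k) = 1 * (k-\frac{1}{2}) (k+\frac{3}{2}) / [(k+7) (k+1)] ; factor over Q: parameters, x = 1, and C = -\frac{1}{3}.


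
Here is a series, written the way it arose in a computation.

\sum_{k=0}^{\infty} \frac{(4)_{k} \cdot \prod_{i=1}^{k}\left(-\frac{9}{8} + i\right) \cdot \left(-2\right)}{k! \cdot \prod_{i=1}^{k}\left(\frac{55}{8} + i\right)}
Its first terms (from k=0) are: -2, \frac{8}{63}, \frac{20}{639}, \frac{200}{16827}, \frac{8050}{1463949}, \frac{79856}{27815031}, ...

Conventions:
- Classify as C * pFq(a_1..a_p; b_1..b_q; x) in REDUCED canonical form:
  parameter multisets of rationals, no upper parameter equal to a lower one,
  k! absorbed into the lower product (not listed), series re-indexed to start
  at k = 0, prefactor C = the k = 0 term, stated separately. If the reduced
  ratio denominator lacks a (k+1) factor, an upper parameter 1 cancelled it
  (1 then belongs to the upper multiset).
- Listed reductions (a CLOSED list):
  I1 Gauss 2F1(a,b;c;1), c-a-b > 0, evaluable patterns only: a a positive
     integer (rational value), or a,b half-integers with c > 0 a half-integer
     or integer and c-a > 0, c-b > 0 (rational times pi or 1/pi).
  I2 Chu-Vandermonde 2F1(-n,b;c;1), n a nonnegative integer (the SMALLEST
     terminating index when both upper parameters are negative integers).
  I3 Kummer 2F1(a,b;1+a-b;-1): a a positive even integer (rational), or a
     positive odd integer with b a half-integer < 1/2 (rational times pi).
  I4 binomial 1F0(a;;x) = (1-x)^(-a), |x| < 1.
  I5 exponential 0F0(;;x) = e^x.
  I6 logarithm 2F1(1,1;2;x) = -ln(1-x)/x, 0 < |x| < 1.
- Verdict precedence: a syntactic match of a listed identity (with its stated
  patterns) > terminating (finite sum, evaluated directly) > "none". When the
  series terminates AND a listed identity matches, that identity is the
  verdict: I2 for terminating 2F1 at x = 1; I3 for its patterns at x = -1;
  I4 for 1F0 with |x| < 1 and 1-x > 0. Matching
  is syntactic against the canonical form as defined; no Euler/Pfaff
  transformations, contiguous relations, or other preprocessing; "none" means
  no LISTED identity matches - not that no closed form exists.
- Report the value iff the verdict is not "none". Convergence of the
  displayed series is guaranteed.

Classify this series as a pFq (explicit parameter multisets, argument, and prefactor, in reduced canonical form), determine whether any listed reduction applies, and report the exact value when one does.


At argument 1: a 2F1 with upper {-\frac{1}{8}, 4}, lower {\frac{63}{8}}, scaled by C = -2. Verdict: Gauss (I1, integer-parameter pattern) applies (x = 1: the Gamma ratio telescopes since c-a-b = 4 > 0 and a = 4 in Z>0). Its exact value is -\frac{208351}{114688}.

Key observation: with t_0 = -2, the lower running product (C = -2) is a rising factorial.
Term ratio: r(k) = 1 * (k-\frac{1}{8}) (k+4) / [(k+\frac{63}{8}) (k+1)] - rational in k, leading ratio 1; with t_0 = -2, classification follows.


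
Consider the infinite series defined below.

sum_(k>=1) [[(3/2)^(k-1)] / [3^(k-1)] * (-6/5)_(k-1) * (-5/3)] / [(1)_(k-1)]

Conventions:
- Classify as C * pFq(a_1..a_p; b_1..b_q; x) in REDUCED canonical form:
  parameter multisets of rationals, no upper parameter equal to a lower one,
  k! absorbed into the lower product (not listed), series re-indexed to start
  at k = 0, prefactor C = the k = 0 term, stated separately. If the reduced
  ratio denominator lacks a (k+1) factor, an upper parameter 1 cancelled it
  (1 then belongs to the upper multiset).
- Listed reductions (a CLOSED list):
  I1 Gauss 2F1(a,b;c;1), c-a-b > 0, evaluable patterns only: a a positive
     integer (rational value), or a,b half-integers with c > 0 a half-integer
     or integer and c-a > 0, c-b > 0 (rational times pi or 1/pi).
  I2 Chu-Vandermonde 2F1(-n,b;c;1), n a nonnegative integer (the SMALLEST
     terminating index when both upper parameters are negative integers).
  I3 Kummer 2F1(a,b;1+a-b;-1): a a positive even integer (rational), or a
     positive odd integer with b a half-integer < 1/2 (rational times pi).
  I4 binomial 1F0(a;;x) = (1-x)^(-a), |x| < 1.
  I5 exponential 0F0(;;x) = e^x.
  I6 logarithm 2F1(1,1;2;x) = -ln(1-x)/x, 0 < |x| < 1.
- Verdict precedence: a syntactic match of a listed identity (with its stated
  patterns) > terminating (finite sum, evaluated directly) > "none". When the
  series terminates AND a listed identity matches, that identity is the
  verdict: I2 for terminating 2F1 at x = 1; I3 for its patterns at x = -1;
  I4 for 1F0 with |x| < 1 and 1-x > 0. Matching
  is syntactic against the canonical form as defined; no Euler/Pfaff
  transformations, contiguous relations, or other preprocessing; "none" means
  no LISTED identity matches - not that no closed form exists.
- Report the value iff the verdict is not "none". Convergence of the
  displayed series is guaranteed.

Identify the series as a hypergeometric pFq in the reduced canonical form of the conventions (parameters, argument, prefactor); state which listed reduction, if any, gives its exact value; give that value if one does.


Prefactor -5/3, argument 1/2: 1F0 with upper {-6/5} over lower {-}. Verdict: this is the binomial series (I4) (the 1F0 binomial series: exponent 6/5, x = 1/2). Exact value: (-5/3) * (1/2)^(6/5).

Key step: x = (1/2) and (1)_k (C = -5/3, x = 1/2) is k! itself.
Term ratio: r(k) = (1/2) * (k-6/5) / [(k+1)] - poly over poly, x = (1/2) from leading terms; C = -5/3 at k = 0.


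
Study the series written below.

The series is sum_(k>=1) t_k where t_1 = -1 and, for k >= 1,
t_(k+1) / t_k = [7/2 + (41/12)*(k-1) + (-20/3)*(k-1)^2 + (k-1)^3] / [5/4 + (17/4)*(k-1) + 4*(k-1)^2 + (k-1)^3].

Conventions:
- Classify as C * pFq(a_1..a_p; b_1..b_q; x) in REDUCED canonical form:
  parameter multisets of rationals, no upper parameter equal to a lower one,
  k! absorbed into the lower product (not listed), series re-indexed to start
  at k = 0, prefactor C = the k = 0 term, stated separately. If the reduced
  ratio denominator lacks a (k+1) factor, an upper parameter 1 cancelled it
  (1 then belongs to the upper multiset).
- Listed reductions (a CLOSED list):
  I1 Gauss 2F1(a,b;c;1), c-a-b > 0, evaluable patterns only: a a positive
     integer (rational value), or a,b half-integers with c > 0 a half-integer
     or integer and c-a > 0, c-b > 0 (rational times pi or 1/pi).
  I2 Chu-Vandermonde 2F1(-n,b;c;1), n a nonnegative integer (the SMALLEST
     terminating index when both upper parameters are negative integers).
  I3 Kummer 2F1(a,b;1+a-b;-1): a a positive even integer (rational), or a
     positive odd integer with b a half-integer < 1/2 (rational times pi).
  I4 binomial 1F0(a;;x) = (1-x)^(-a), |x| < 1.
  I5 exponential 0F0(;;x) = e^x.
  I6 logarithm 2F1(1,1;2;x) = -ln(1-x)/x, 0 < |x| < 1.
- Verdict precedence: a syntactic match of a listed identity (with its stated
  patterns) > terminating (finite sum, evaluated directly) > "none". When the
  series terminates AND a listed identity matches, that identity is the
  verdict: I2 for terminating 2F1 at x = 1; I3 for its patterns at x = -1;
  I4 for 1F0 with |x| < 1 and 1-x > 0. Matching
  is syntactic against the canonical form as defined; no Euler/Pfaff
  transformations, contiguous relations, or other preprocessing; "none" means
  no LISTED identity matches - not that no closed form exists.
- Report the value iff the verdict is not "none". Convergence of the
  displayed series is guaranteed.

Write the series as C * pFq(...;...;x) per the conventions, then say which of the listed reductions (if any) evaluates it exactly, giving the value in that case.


With C = -1: the canonical form is 2F1(-6, -7/6; 5/2; 1). Verdict: Vandermonde's identity (I2) matches (terminating 2F1 at x = 1 with n = 6, b = -7/6, c = 5/2). Sum: -400384/98415.

Key observation: from the first term -1: the expanded ratio factors over Q; prefactor -1, roots give parameters.
Ratio: r(k) = 1 * (k-6) (k-7/6) / [(k+5/2) (k+1)] - rational; roots negated = parameters, x = 1, C = -1.


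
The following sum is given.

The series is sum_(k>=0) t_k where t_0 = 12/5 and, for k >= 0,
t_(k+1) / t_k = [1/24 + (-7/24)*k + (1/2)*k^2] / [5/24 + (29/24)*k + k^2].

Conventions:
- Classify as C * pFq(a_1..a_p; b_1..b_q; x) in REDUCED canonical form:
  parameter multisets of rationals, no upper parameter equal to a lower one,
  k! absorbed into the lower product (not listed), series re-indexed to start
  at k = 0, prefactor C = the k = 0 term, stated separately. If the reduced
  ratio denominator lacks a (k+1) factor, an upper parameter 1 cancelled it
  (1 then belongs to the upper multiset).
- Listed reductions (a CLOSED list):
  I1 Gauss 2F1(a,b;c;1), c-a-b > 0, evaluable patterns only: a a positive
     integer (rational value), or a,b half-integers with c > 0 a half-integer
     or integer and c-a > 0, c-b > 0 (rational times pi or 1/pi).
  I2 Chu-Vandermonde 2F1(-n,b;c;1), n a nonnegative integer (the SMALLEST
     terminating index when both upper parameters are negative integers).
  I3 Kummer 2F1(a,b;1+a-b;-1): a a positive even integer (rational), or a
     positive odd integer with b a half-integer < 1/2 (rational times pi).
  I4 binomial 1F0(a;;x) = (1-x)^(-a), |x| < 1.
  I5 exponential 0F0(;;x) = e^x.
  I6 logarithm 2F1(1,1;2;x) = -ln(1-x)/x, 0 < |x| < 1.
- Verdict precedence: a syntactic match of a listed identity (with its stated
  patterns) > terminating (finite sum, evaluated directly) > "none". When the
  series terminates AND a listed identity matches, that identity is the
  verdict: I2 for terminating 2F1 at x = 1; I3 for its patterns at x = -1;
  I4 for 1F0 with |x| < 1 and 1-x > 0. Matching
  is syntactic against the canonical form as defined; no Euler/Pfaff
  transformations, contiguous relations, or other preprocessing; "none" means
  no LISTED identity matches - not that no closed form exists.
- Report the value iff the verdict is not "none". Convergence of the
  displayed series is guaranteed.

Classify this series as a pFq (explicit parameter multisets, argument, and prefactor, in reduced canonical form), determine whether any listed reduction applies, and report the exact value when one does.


Classification (C = 12/5): 2F1 with upper {-1/3, -1/4}, lower {5/24}, argument x = 1/2. Verdict: none - this 2F1 at x = 1/2 matches no listed pattern, and upper {-1/3, -1/4} holds no stopper.

Structural cue: with t_0 = 12/5, roots of the ratio polynomials (prefactor 12/5) are the negated parameters.
Consecutive-term ratio: r(k) = (1/2) * (k-1/3) (k-1/4) / [(k+5/24) (k+1)] - poly over poly, x = (1/2) from leading terms; C = 12/5 at k = 0.


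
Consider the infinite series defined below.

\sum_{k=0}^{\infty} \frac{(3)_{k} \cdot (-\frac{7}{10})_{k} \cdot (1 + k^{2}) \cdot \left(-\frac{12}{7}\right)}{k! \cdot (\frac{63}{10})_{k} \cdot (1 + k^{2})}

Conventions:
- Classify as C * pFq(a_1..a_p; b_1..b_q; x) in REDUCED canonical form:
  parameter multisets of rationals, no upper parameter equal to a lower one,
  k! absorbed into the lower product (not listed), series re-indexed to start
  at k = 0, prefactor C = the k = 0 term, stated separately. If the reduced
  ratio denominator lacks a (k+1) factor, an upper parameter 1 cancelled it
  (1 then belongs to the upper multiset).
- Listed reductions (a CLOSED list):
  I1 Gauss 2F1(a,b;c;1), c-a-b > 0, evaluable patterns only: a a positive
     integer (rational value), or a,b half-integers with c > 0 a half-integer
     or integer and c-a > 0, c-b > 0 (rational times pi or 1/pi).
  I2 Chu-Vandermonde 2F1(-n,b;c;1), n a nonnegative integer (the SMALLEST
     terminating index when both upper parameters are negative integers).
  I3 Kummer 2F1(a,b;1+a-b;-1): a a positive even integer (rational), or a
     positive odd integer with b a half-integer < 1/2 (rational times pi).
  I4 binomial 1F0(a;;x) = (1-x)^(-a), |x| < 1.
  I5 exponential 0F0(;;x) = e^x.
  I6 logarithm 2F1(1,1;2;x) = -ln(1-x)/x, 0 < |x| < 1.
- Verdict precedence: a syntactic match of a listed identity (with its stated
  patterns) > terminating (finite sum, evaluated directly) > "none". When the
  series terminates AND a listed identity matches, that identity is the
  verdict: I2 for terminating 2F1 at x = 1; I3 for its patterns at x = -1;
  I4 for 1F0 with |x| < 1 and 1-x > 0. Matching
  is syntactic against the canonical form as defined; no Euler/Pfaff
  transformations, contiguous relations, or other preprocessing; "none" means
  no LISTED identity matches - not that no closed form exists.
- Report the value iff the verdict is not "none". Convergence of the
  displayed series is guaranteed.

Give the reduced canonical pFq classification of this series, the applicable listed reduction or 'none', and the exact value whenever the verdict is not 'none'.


At argument 1: a 2F1 with upper {-\frac{7}{10}, 3}, lower {\frac{63}{10}}, scaled by C = -\frac{12}{7}. Verdict: the Gauss summation I1 fires (x = 1: the Gamma ratio telescopes since c-a-b = 4 > 0 and a = 3 in Z>0). Exact value: -\frac{75207}{70000}.

The tell: with t_0 = -\frac{12}{7}, striking the common factor k^2 + 1 reduces the term (C = -12/7, x = 1).
Adjacent-term ratio: r(k) = 1 * (k-\frac{7}{10}) (k+3) / [(k+\frac{63}{10}) (k+1)] - poly over poly, x = 1 from leading terms; C = -\frac{12}{7} at k = 0.


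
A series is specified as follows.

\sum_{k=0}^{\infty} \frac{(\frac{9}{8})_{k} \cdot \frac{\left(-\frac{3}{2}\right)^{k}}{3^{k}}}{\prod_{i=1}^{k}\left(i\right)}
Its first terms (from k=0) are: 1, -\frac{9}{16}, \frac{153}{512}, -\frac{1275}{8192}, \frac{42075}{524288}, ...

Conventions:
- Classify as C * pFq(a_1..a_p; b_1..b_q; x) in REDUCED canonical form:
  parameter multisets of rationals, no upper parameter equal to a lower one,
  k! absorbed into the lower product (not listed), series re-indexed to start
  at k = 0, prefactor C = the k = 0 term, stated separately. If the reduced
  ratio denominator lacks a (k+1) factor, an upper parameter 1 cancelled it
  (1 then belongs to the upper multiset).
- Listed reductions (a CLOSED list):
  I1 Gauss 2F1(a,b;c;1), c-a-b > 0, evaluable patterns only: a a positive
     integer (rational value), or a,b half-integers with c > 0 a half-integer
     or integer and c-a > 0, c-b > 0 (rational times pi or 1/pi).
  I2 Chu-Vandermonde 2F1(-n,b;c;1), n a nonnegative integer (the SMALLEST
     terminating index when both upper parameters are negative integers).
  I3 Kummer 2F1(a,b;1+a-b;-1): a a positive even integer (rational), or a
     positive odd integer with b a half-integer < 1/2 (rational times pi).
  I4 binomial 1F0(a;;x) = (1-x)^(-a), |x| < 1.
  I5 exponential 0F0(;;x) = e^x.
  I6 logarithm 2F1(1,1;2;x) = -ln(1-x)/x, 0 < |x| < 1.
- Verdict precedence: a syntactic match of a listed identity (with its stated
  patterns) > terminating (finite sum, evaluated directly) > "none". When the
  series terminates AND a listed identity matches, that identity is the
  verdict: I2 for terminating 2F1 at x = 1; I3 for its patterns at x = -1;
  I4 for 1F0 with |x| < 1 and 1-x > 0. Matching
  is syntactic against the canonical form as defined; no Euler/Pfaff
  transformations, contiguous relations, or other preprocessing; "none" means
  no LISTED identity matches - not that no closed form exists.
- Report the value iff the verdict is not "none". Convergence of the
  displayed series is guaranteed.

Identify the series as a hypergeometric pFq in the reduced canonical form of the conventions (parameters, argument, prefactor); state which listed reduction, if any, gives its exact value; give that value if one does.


First insight: t_0 = 1 here, and the product of the first k integers (C = 1, x = -1/2) is k!.
Term ratio: r(k) = -\frac{1}{2} * (k+\frac{9}{8}) / [(k+1)] ; factor over Q: parameters, x = -\frac{1}{2}, and C = 1.

This is 1 * 1F0(\frac{9}{8}; -; -\frac{1}{2}) in reduced canonical form. Verdict (x = -\frac{1}{2}): the binomial series (I4) applies (the 1F0 binomial series: exponent -9/8, x = -\frac{1}{2}). Sum: \left(\frac{3}{2}\right)^{-\frac{9}{8}}.


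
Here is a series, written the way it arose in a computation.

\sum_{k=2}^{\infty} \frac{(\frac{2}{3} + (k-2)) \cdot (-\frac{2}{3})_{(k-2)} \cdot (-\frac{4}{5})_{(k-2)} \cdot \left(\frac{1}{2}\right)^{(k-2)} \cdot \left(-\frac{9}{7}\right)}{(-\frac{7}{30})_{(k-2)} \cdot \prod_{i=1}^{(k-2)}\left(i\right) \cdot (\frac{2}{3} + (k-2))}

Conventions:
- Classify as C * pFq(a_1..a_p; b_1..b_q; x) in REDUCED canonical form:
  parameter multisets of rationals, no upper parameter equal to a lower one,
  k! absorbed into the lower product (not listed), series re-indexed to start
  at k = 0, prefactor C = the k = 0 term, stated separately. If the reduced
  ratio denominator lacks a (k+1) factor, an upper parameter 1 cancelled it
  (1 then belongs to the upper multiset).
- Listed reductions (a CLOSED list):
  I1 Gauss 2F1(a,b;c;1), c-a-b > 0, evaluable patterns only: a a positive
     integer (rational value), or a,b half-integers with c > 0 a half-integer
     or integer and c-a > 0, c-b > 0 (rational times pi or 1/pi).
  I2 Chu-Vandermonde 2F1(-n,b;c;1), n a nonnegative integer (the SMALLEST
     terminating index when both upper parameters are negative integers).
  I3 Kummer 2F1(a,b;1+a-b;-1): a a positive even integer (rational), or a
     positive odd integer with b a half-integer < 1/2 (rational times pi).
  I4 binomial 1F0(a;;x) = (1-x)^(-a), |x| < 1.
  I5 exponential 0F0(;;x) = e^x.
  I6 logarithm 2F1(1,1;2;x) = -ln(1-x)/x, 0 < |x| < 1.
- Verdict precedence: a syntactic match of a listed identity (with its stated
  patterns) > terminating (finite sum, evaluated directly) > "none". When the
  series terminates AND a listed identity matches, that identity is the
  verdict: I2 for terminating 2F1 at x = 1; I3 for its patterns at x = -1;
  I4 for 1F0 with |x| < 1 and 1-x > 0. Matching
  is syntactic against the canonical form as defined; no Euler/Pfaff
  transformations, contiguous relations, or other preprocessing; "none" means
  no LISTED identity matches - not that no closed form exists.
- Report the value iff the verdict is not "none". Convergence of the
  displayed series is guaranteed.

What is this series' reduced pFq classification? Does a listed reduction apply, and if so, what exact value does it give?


Canonical form: C = -\frac{9}{7} times 2F1 with upper {-\frac{4}{5}, -\frac{2}{3}}, lower {-\frac{7}{30}}, x = \frac{1}{2}. Verdict: none. A 2F1 with upper {-\frac{4}{5}, -\frac{2}{3}} fits none of I1-I6 at x = \frac{1}{2}; the sum runs forever.

Structural cue: from the first term -\frac{9}{7}: k + 2/3 divides numerator and denominator alike; C = -9/7 after cancelling.
Ratio: r(k) = \frac{1}{2} * (k-\frac{4}{5}) (k-\frac{2}{3}) / [(k-\frac{7}{30}) (k+1)] - poly over poly, x = \frac{1}{2} from leading terms; C = -\frac{9}{7} at k = 0.


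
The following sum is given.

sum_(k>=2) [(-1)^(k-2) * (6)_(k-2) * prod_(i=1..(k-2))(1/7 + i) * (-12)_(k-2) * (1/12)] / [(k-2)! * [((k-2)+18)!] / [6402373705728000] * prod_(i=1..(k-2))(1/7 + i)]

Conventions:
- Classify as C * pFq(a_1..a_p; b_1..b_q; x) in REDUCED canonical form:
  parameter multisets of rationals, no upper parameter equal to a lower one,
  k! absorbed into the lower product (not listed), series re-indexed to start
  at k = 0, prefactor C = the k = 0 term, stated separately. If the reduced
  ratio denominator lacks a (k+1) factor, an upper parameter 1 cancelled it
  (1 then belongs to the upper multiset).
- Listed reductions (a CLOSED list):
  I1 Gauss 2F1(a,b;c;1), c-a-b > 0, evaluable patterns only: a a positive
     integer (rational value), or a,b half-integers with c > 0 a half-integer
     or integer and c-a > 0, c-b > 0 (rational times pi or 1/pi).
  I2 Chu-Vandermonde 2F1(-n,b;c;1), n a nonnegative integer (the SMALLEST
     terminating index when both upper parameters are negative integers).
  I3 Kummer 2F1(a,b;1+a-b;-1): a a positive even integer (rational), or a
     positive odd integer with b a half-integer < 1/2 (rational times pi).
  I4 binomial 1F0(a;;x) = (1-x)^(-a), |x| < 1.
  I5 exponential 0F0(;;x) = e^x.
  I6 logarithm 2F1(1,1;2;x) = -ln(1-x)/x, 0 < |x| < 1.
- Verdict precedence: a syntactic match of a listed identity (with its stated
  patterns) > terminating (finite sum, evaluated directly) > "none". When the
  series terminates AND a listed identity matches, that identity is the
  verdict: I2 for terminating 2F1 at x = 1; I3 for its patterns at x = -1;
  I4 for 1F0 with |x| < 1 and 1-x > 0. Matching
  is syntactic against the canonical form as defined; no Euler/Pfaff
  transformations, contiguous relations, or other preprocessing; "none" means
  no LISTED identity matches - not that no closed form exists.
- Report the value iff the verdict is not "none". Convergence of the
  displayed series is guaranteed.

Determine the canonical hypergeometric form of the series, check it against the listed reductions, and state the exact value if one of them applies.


Prefactor 1/12, argument -1: 2F1 with upper {-12, 6} over lower {19}. Verdict: this is Kummer's theorem (I3) (x = -1; c = 19 equals 1+a-b for upper {-12, 6}: listed pattern). Value: 17/5.

Structural cue: from the first term 1/12: the denominator's factorial ratio (prefactor 1/12) is a lower Pochhammer.
Consecutive-term ratio: r(k) = (-1) * (k-12) (k+6) / [(k+19) (k+1)] - rational; roots negated = parameters, x = (-1), C = 1/12.


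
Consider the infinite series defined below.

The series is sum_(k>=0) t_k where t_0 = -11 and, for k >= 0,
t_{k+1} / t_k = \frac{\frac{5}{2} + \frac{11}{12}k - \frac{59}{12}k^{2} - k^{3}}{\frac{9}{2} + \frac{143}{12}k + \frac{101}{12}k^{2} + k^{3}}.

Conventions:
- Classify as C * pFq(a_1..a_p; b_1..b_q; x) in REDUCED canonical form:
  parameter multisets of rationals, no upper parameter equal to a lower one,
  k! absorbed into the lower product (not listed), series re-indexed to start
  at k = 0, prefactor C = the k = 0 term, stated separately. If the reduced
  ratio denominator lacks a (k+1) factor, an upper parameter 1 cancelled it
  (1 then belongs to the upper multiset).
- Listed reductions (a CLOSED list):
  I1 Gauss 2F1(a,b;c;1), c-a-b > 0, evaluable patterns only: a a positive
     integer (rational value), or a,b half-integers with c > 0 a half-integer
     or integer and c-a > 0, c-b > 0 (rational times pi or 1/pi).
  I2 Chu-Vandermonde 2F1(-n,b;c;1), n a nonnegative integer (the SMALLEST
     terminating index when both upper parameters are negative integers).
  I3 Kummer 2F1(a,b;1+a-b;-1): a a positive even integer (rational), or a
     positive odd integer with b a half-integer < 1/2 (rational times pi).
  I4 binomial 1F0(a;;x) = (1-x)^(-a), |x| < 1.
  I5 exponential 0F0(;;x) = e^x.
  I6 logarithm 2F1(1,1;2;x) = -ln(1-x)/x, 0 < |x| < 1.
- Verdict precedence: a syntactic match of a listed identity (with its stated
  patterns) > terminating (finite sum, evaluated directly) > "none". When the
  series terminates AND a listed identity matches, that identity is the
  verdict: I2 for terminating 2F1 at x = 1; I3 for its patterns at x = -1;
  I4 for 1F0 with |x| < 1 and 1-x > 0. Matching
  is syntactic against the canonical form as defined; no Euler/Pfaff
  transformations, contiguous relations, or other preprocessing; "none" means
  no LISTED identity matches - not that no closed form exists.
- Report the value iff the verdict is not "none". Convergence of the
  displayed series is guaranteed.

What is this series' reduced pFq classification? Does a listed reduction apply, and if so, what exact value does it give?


At argument -1: a 2F1 with upper {-\frac{3}{4}, 5}, lower {\frac{27}{4}}, scaled by C = -11. Verdict: no listed reduction: x = -1 and upper {-\frac{3}{4}, 5} fail every I1-I6 pattern.

Key observation: t_0 = -11 here, and factor the ratio over Q (C = -11): negated roots = parameters.
Adjacent-term ratio: r(k) = -1 * (k-\frac{3}{4}) (k+5) / [(k+\frac{27}{4}) (k+1)] ; factor over Q: parameters, x = -1, and C = -11.


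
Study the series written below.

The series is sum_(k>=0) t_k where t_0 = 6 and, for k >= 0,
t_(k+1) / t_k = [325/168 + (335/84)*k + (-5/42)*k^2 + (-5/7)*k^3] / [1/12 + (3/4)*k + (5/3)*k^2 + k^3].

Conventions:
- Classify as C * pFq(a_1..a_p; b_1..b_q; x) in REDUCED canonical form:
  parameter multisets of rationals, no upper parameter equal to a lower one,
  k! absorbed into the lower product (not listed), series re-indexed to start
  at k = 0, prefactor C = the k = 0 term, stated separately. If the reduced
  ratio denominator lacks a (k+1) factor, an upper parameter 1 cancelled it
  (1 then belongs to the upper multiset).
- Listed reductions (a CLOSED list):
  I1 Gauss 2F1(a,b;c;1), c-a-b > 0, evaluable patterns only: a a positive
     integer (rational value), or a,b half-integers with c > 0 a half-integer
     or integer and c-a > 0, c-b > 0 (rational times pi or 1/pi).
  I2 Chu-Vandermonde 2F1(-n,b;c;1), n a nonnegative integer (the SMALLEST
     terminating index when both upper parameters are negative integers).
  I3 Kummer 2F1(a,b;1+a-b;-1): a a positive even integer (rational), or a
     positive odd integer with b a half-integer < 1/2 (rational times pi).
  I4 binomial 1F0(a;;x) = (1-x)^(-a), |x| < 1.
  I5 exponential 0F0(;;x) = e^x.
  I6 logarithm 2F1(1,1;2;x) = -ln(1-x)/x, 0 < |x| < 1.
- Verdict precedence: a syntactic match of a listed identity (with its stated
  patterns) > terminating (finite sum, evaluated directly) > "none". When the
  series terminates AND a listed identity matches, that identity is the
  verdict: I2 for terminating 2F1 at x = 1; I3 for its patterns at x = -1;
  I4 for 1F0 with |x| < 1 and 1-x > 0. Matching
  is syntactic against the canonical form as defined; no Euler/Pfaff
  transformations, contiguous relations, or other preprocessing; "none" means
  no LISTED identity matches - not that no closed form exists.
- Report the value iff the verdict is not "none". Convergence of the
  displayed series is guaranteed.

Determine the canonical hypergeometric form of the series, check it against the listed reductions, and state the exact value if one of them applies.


With C = 6: the canonical form is 2F1(-5/2, 13/6; 1/6; -5/7). Verdict: none. A 2F1 with upper {-5/2, 13/6} fits none of I1-I6 at x = -5/7; the sum runs forever.

The tell: t_0 = 6 here, and cancel k + 1/2 from the displayed ratio first; then C = 6.
Step ratio: r(k) = (-5/7) * (k-5/2) (k+13/6) / [(k+1/6) (k+1)] - rational; roots negated = parameters, x = (-5/7), C = 6.


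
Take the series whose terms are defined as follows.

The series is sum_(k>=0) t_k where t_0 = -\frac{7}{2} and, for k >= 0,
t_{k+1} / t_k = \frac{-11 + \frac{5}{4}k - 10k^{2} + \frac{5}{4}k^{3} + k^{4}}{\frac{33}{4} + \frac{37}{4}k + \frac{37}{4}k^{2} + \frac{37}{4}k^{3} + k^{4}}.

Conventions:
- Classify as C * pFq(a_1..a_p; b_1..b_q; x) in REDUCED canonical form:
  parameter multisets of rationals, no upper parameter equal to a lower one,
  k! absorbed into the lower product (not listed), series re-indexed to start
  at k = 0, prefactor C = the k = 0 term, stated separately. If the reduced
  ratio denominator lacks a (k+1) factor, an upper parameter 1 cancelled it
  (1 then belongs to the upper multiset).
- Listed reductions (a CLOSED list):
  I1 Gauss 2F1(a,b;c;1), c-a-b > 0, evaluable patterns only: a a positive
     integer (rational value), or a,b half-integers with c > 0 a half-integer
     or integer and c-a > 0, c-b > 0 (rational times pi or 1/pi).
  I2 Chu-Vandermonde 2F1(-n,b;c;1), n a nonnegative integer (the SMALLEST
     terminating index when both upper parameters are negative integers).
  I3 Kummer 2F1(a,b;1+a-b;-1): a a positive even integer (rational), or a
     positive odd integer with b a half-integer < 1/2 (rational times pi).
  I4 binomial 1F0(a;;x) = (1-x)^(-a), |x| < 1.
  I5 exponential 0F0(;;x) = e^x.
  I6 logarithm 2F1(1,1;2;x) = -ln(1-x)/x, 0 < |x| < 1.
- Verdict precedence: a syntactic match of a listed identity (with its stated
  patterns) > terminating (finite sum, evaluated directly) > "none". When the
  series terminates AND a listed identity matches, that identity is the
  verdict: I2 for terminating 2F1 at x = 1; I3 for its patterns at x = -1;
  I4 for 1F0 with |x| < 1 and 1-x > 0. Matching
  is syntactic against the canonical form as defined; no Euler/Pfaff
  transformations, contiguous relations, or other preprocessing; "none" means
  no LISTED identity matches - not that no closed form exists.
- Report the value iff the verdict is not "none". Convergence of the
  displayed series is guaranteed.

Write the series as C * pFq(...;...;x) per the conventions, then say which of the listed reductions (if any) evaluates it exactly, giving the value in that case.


Reduced: x = 1, 2F1, upper = {-\frac{11}{4}, 4}, lower = {\frac{33}{4}}, C = -\frac{7}{2}. Verdict: Gauss (I1, integer-parameter pattern) matches (x = 1: the Gamma ratio telescopes since c-a-b = 7 > 0 and a = 4 in Z>0). Exact value: -\frac{17255}{24576}.

Key observation: t_0 = -\frac{7}{2} here, and the ratio is unreduced: k^2 + 1 divides both sides (prefactor -7/2).
Adjacent-term ratio: r(k) = 1 * (k-\frac{11}{4}) (k+4) / [(k+\frac{33}{4}) (k+1)] - poly over poly, x = 1 from leading terms; C = -\frac{7}{2} at k = 0.


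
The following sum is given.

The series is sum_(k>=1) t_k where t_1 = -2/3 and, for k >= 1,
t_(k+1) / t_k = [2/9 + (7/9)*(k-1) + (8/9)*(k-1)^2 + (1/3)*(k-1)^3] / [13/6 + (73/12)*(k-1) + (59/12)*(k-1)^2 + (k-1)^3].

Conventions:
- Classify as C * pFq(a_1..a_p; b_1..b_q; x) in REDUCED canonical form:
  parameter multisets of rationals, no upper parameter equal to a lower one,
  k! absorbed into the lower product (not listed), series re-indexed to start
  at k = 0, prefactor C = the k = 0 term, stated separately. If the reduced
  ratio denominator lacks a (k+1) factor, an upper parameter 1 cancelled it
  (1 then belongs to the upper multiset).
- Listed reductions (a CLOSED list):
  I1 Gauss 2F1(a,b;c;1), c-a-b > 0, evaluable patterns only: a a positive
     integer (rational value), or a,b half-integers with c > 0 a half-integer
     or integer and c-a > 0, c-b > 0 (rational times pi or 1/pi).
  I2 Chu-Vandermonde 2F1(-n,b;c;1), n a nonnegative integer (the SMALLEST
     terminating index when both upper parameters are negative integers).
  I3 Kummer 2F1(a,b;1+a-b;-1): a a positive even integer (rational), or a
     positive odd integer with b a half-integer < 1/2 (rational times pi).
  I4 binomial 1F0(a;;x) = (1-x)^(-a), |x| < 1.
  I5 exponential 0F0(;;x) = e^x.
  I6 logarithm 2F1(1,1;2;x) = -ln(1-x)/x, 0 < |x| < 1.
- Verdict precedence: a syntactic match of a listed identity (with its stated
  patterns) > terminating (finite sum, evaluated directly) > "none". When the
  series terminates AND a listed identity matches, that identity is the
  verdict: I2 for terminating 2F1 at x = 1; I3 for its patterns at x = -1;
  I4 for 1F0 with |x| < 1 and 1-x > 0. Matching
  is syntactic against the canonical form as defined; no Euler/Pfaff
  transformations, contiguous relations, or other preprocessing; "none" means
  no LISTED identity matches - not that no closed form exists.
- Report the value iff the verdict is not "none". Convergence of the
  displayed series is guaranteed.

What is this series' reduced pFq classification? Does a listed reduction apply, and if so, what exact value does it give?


At argument 1/3: a 2F1 with upper {1, 1}, lower {13/4}, scaled by C = -2/3. Verdict: none. A 2F1 with upper {1, 1} fits none of I1-I6 at x = 1/3; the sum runs forever.

Key observation: t_0 being -2/3, roots of the ratio polynomials (C = -2/3) are the negated parameters.
Term ratio: r(k) = (1/3) * (k+1) (k+1) / [(k+13/4) (k+1)] - poly over poly, x = (1/3) from leading terms; C = -2/3 at k = 0.


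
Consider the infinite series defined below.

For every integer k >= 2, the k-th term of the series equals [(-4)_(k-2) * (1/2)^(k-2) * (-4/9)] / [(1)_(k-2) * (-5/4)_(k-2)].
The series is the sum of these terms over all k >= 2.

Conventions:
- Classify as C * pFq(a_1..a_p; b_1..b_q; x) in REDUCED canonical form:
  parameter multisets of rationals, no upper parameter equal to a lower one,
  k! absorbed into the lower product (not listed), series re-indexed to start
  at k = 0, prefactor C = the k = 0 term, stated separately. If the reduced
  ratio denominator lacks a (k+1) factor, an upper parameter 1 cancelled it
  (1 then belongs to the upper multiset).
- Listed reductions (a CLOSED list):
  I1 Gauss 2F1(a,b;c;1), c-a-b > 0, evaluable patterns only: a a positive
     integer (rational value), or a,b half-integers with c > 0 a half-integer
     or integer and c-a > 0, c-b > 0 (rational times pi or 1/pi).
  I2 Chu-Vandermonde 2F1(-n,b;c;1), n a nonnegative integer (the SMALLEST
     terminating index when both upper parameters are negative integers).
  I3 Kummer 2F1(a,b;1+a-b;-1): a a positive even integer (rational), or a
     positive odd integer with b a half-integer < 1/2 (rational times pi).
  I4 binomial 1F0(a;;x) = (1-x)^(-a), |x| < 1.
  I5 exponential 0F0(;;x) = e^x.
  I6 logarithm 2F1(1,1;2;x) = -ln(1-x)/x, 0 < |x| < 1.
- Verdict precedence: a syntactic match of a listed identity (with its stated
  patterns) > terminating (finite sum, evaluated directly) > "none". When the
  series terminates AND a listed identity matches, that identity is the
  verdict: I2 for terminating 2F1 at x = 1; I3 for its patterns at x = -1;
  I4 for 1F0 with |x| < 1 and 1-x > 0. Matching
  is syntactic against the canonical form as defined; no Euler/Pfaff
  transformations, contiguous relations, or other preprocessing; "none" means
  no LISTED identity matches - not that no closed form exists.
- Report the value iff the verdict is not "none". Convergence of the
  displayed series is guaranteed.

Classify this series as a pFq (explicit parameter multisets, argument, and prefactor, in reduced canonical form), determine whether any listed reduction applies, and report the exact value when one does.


First insight: t_0 being -4/9, (1)_k (C = -4/9) is k! itself.
Consecutive-term ratio: r(k) = (1/2) * (k-4) / [(k-5/4) (k+1)] - rational; roots negated = parameters, x = (1/2), C = -4/9.

This is -4/9 * 1F1(-4; -5/4; 1/2) in reduced canonical form. Verdict: terminating (-4 upstairs). 5 nonzero terms in all; added directly. Hence: -2276/945.
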